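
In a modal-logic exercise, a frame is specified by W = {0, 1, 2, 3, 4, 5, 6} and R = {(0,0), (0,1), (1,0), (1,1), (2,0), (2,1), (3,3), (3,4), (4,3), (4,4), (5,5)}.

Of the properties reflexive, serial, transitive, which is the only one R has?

transitive

Reflexive: no — 2 is not related to itself.
Serial: no — 6 has no R-successor.
Transitive: yes — every two-step R-path is closed by a direct edge.
Only transitive holds.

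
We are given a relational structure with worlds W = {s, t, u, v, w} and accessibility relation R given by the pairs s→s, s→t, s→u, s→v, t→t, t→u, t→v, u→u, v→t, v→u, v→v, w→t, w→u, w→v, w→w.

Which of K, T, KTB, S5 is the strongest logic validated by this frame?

T

Reflexive (axiom T): yes — every world is R-related to itself.
Symmetric (axiom B): no — s R t but not t R s.
Euclidean (axiom 5): no — s R u and s R t, but not u R t.
So F validates K, T; KTB would additionally require R to be symmetric. The strongest is T.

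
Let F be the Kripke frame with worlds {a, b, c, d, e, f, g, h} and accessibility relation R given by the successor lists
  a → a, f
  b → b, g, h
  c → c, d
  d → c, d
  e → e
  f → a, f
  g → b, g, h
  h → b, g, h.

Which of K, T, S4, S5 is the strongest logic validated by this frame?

S5

Reflexive (axiom T): yes — every world is R-related to itself.
Transitive (axiom 4): yes — every two-step R-path is closed by a direct edge.
Euclidean (axiom 5): yes — any two successors of a common world are R-related.
So F validates K, T, S4, S5. The strongest is S5.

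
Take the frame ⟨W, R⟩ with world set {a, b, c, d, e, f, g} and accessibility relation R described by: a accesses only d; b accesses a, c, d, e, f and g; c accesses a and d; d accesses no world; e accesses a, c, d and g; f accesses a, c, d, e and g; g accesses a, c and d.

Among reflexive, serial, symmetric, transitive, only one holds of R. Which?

transitive

Reflexive: no — a is not related to itself.
Serial: no — d has no R-successor.
Symmetric: no — a R d but not d R a.
Transitive: yes — every two-step R-path is closed by a direct edge.
Only transitive holds.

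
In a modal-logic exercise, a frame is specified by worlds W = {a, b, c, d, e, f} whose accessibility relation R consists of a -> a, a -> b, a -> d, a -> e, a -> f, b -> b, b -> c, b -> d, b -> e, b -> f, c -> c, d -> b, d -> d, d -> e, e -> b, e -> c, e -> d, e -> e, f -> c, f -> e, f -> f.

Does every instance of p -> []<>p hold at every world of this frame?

No

Axiom B corresponds to the accessibility relation being symmetric.
Symmetric: no — a R b but not b R a.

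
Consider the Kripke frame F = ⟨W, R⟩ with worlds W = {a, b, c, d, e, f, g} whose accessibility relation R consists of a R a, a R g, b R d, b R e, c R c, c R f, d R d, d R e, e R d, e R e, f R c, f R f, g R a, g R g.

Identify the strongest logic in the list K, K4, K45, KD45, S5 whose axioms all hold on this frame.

KD45

Transitive (axiom 4): yes — every two-step R-path is closed by a direct edge.
Euclidean (axiom 5): yes — any two successors of a common world are R-related.
Serial (axiom D): yes — every world has a successor (e.g. a R a).
Reflexive (axiom T): no — b is not related to itself.
So F validates K, K4, K45, KD45; S5 would additionally require R to be reflexive. The strongest is KD45.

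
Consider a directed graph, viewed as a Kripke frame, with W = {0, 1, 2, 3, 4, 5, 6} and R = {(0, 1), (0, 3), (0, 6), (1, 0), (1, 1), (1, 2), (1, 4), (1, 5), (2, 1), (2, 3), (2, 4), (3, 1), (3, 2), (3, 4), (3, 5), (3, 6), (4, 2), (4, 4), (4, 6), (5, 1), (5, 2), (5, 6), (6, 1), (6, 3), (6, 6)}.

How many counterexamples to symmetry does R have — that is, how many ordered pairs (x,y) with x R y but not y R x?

Enumerating: (0,3), (0,6), (1,4), (3,1), (3,4), (3,5), (4,6), (5,2), (5,6), (6,1).

10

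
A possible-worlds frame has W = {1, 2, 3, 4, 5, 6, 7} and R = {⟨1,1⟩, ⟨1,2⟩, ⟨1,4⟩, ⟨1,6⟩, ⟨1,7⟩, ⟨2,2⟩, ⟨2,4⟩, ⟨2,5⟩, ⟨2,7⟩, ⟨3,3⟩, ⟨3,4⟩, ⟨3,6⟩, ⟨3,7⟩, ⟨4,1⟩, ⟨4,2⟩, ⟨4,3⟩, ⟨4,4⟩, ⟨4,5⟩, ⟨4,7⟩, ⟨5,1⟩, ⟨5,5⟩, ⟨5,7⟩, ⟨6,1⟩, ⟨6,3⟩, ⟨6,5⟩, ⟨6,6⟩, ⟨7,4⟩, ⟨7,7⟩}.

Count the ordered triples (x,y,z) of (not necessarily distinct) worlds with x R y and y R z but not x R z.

Enumerating: (1,2,5), (1,4,3), (1,4,5), (1,6,3), (1,6,5), (2,4,1), (2,4,3), (2,5,1), (3,4,1), (3,4,2), (3,4,5), (3,6,1), … and 17 more.
Total: 29.

29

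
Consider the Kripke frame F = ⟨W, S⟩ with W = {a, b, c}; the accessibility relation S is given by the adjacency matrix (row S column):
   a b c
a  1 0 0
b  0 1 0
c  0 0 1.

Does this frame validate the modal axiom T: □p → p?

Yes

Axiom T corresponds to the accessibility relation being reflexive.
Reflexive: yes — every world is S-related to itself.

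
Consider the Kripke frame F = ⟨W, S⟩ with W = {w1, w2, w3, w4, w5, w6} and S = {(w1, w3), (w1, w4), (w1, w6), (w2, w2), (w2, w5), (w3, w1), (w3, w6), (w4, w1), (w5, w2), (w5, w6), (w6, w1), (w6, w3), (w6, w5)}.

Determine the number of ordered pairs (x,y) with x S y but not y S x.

0

S is symmetric; there are no such tuples.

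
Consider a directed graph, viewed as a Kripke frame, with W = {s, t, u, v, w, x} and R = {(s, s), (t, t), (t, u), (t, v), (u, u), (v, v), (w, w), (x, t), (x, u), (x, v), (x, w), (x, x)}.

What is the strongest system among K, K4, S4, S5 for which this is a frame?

Transitive (axiom 4): yes — every two-step R-path is closed by a direct edge.
Reflexive (axiom T): yes — every world is R-related to itself.
Euclidean (axiom 5): no — t R u and t R v, but not u R v.
So F validates K, K4, S4; S5 would additionally require R to be Euclidean. The strongest is S4.

S4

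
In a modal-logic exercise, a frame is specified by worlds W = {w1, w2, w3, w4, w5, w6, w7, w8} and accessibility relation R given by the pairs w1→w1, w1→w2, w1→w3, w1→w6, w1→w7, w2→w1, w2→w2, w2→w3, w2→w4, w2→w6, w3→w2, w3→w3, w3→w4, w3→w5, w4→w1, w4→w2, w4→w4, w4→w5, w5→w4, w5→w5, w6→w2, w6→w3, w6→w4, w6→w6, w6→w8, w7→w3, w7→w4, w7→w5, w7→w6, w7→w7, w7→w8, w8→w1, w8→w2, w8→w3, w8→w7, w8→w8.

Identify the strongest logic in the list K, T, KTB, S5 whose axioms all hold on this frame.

T

Reflexive (axiom T): yes — every world is R-related to itself.
Symmetric (axiom B): no — w1 R w3 but not w3 R w1.
Euclidean (axiom 5): no — w1 R w2 and w1 R w7, but not w2 R w7.
So F validates K, T; KTB would additionally require R to be symmetric. The strongest is T.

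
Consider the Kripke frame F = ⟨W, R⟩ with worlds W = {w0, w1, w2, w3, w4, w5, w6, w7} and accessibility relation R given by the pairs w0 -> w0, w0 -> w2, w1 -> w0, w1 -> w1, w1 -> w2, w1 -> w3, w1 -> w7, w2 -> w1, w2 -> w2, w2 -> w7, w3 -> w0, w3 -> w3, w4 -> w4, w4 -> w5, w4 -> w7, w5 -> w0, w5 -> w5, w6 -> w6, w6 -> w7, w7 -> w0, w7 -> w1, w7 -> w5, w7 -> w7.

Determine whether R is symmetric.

No

Symmetric: no — w0 R w2 but not w2 R w0.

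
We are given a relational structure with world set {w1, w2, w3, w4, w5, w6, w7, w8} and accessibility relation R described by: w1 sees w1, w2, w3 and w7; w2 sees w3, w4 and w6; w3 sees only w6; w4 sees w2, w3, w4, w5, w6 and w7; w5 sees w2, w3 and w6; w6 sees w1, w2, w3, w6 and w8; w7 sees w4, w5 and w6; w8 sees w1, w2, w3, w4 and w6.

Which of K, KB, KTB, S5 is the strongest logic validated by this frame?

K

Symmetric (axiom B): no — w1 R w2 but not w2 R w1.
Reflexive (axiom T): no — w2 is not related to itself.
Euclidean (axiom 5): no — w1 R w2 and w1 R w7, but not w2 R w7.
So F validates K; KB would additionally require R to be symmetric. The strongest is K.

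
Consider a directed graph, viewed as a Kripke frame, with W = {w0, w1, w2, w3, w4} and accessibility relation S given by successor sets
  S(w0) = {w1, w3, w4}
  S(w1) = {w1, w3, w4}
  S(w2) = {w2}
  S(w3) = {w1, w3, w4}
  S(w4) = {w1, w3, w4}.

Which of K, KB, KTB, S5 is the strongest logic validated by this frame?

K

Symmetric (axiom B): no — w0 S w1 but not w1 S w0.
Reflexive (axiom T): no — w0 is not related to itself.
Euclidean (axiom 5): yes — any two successors of a common world are S-related.
So F validates K; KB would additionally require S to be symmetric. The strongest is K.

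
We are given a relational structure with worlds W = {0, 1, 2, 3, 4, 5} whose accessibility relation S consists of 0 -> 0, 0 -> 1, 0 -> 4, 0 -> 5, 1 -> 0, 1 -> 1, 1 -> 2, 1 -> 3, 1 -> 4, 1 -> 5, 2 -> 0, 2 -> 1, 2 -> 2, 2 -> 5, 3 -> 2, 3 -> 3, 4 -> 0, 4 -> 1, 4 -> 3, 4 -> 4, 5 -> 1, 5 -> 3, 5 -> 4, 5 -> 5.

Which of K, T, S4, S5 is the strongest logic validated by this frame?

T

Reflexive (axiom T): yes — every world is S-related to itself.
Transitive (axiom 4): no — 0 S 1 and 1 S 2, but not 0 S 2.
Euclidean (axiom 5): no — 0 S 4 and 0 S 5, but not 4 S 5.
So F validates K, T; S4 would additionally require S to be transitive. The strongest is T.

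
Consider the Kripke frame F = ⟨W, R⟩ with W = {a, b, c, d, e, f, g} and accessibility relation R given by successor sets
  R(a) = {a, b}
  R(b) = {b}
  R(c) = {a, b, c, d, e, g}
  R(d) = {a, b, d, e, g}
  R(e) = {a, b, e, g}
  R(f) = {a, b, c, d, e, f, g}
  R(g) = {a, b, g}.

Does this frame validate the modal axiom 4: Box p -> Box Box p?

Yes

By correspondence theory, 4 is valid on a frame iff R is transitive.
Transitive: yes — every two-step R-path is closed by a direct edge.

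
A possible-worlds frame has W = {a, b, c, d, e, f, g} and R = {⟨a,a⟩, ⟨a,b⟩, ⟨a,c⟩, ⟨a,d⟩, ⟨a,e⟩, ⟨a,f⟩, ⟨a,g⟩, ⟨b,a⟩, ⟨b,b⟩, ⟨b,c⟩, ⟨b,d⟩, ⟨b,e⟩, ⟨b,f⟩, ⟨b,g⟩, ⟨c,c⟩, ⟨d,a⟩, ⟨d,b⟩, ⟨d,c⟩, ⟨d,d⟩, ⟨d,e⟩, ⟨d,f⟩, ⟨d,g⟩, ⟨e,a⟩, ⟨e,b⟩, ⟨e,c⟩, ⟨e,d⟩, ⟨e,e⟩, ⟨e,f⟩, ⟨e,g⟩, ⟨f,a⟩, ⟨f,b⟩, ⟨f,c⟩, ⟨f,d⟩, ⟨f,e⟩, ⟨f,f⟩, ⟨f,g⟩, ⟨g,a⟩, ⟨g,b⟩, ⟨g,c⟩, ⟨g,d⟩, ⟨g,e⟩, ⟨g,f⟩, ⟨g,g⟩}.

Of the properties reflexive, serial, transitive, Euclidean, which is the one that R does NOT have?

Reflexive: yes — every world is R-related to itself.
Serial: yes — every world has a successor (e.g. a R a).
Transitive: yes — every two-step R-path is closed by a direct edge.
Euclidean: no — a R c and a R b, but not c R b.
Only Euclidean fails.

Euclidean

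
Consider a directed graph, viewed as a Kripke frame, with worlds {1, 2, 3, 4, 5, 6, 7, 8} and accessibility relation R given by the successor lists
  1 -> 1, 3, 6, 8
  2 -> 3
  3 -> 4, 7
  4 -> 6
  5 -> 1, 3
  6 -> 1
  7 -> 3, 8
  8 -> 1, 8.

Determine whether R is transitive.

No

Transitive: no — 1 R 3 and 3 R 4, but not 1 R 4.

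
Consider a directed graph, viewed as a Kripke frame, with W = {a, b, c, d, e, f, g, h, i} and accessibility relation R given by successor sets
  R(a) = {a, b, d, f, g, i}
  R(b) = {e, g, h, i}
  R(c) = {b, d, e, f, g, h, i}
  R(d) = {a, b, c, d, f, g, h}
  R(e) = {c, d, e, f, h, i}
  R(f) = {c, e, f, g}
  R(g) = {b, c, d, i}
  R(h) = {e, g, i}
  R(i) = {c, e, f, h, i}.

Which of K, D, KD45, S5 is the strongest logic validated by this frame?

Serial (axiom D): yes — every world has a successor (e.g. a R a).
Euclidean (axiom 5): no — a R b and a R d, but not b R d.
Transitive (axiom 4): no — a R b and b R e, but not a R e.
Reflexive (axiom T): no — b is not related to itself.
So F validates K, D; KD45 would additionally require R to be Euclidean and transitive. The strongest is D.

D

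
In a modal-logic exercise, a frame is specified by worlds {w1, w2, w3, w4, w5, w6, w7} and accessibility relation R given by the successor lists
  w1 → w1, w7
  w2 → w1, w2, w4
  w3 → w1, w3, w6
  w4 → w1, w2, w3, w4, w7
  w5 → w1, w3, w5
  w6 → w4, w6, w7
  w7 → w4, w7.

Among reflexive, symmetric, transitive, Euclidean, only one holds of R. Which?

Reflexive: yes — every world is R-related to itself.
Symmetric: no — w1 R w7 but not w7 R w1.
Transitive: no — w1 R w7 and w7 R w4, but not w1 R w4.
Euclidean: no — w2 R w1 and w2 R w4, but not w1 R w4.
Only reflexive holds.

reflexive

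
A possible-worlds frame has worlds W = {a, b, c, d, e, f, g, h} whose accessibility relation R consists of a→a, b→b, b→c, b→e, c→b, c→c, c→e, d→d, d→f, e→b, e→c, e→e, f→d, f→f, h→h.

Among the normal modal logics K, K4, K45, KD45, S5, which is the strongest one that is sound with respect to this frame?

Transitive (axiom 4): yes — every two-step R-path is closed by a direct edge.
Euclidean (axiom 5): yes — any two successors of a common world are R-related.
Serial (axiom D): no — g has no R-successor.
Reflexive (axiom T): no — g is not related to itself.
So F validates K, K4, K45; KD45 would additionally require R to be serial. The strongest is K45.

K45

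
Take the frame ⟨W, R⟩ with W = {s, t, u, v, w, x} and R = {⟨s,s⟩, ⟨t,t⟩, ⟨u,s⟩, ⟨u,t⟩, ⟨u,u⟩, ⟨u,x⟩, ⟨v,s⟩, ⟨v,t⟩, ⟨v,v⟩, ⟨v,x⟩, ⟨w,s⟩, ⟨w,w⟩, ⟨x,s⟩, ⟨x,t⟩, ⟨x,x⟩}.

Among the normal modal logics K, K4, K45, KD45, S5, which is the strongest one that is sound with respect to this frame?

K4

Transitive (axiom 4): yes — every two-step R-path is closed by a direct edge.
Euclidean (axiom 5): no — u R s and u R t, but not s R t.
Serial (axiom D): yes — every world has a successor (e.g. s R s).
Reflexive (axiom T): yes — every world is R-related to itself.
So F validates K, K4; K45 would additionally require R to be Euclidean. The strongest is K4.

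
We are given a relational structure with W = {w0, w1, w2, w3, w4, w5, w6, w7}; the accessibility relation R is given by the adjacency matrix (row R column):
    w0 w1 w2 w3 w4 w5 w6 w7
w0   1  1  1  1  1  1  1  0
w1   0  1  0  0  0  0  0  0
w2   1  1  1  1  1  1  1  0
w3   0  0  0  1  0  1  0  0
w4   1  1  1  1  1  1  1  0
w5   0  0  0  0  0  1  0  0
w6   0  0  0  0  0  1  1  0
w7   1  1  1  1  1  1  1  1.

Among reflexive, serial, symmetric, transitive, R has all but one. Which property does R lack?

Reflexive: yes — every world is R-related to itself.
Serial: yes — every world has a successor (e.g. w0 R w0).
Symmetric: no — w0 R w1 but not w1 R w0.
Transitive: yes — every two-step R-path is closed by a direct edge.
Only symmetric fails.

symmetric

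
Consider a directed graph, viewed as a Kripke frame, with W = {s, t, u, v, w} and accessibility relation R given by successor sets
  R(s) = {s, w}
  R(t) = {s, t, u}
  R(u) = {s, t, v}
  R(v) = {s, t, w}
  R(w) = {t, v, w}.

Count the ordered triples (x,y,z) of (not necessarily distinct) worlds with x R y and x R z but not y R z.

14

Enumerating: (s,w,s), (t,s,t), (t,s,u), (t,u,u), (u,s,t), (u,s,v), (u,t,v), (u,v,v), (v,s,t), (v,t,w), (v,w,s), (w,t,v), (w,t,w), (w,v,v).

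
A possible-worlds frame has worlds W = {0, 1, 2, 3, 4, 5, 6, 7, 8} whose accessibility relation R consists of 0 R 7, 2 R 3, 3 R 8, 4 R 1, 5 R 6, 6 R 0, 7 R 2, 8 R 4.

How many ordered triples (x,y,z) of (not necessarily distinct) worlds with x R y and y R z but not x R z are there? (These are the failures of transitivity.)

Enumerating: (0,7,2), (2,3,8), (3,8,4), (5,6,0), (6,0,7), (7,2,3), (8,4,1).

7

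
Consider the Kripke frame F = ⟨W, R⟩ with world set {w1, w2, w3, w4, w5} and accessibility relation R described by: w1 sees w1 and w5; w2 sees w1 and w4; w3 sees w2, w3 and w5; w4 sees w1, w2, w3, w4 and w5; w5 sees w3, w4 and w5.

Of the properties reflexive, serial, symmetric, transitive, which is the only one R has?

Reflexive: no — w2 is not related to itself.
Serial: yes — every world has a successor (e.g. w1 R w1).
Symmetric: no — w1 R w5 but not w5 R w1.
Transitive: no — w1 R w5 and w5 R w3, but not w1 R w3.
Only serial holds.

serial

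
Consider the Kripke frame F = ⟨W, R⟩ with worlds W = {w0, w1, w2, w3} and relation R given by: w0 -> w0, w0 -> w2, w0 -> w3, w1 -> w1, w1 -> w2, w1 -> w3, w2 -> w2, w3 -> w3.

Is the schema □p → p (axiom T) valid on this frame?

Yes

The schema T characterises exactly the reflexive frames.
Reflexive: yes — every world is R-related to itself.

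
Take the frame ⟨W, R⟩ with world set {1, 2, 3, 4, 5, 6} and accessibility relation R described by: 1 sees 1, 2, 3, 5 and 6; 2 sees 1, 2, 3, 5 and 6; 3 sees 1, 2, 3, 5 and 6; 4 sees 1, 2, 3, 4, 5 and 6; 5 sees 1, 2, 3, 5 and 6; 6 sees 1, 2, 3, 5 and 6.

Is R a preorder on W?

Reflexive: yes — every world is R-related to itself.
Transitive: yes — every two-step R-path is closed by a direct edge.
So R is a preorder.

Yes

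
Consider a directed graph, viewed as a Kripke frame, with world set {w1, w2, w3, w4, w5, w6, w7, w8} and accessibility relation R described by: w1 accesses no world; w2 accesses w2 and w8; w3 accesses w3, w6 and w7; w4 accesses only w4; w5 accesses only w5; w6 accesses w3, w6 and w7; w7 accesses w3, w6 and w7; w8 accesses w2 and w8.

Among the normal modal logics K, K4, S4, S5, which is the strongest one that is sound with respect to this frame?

Transitive (axiom 4): yes — every two-step R-path is closed by a direct edge.
Reflexive (axiom T): no — w1 is not related to itself.
Euclidean (axiom 5): yes — any two successors of a common world are R-related.
So F validates K, K4; S4 would additionally require R to be reflexive. The strongest is K4.

K4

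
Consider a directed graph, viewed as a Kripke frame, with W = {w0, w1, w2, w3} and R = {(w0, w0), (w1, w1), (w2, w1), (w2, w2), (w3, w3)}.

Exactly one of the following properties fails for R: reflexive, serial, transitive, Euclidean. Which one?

Reflexive: yes — every world is R-related to itself.
Serial: yes — every world has a successor (e.g. w0 R w0).
Transitive: yes — every two-step R-path is closed by a direct edge.
Euclidean: no — w2 R w1 and w2 R w2, but not w1 R w2.
Only Euclidean fails.

Euclidean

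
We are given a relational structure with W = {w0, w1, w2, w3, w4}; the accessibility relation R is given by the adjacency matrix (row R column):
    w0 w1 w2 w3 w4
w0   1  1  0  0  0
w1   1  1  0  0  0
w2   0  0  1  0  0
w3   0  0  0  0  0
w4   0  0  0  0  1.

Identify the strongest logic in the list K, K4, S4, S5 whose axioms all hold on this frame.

K4

Transitive (axiom 4): yes — every two-step R-path is closed by a direct edge.
Reflexive (axiom T): no — w3 is not related to itself.
Euclidean (axiom 5): yes — any two successors of a common world are R-related.
So F validates K, K4; S4 would additionally require R to be reflexive. The strongest is K4.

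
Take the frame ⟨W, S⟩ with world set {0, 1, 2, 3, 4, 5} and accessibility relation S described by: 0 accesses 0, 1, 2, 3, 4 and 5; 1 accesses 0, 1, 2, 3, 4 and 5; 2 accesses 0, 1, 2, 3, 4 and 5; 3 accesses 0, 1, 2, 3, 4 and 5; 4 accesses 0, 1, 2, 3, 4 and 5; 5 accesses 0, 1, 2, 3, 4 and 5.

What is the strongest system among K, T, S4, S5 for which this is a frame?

S5

Reflexive (axiom T): yes — every world is S-related to itself.
Transitive (axiom 4): yes — every two-step S-path is closed by a direct edge.
Euclidean (axiom 5): yes — any two successors of a common world are S-related.
So F validates K, T, S4, S5. The strongest is S5.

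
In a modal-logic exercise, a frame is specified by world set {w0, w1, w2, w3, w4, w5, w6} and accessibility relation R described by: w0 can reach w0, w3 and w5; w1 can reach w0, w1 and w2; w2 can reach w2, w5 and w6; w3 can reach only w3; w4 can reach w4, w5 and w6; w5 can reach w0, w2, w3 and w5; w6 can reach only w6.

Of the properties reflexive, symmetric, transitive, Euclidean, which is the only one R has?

reflexive

Reflexive: yes — every world is R-related to itself.
Symmetric: no — w0 R w3 but not w3 R w0.
Transitive: no — w0 R w5 and w5 R w2, but not w0 R w2.
Euclidean: no — w0 R w3 and w0 R w5, but not w3 R w5.
Only reflexive holds.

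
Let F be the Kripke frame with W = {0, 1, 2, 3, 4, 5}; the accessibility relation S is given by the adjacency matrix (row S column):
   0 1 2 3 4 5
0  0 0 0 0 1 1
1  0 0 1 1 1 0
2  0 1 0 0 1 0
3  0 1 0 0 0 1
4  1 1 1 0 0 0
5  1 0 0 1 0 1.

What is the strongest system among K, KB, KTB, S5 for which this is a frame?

Symmetric (axiom B): yes — every pair in S has its reverse in S.
Reflexive (axiom T): no — 0 is not related to itself.
Euclidean (axiom 5): no — 0 S 4 and 0 S 5, but not 4 S 5.
So F validates K, KB; KTB would additionally require S to be reflexive. The strongest is KB.

KB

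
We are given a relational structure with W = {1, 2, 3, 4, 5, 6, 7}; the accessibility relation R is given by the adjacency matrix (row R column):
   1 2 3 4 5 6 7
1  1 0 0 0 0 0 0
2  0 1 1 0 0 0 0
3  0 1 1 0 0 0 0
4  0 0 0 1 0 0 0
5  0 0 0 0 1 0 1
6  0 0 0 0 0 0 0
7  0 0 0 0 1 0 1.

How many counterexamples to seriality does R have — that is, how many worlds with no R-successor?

1

Enumerating: 6.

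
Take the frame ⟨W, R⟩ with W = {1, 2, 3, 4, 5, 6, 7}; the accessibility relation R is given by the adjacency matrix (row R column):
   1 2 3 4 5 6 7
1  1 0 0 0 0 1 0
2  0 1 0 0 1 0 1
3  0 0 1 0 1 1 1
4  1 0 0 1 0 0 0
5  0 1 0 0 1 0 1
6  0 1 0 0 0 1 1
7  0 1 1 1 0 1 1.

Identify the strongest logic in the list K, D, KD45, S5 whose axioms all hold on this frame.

D

Serial (axiom D): yes — every world has a successor (e.g. 1 R 1).
Euclidean (axiom 5): no — 2 R 7 and 2 R 5, but not 7 R 5.
Transitive (axiom 4): no — 1 R 6 and 6 R 2, but not 1 R 2.
Reflexive (axiom T): yes — every world is R-related to itself.
So F validates K, D; KD45 would additionally require R to be Euclidean and transitive. The strongest is D.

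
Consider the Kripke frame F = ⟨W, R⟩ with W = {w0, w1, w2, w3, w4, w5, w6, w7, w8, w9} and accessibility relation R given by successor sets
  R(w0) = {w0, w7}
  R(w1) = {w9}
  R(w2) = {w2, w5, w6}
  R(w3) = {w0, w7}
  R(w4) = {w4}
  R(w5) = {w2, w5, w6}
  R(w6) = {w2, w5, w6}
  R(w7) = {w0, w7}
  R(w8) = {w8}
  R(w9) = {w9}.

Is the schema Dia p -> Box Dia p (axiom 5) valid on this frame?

Yes

Axiom 5 corresponds to the accessibility relation being Euclidean.
Euclidean: yes — any two successors of a common world are R-related.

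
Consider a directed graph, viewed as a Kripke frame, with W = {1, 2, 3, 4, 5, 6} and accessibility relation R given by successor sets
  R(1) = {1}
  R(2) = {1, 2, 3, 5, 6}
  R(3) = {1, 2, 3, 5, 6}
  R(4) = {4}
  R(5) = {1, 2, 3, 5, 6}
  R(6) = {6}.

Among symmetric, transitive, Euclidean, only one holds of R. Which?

Symmetric: no — 2 R 1 but not 1 R 2.
Transitive: yes — every two-step R-path is closed by a direct edge.
Euclidean: no — 2 R 1 and 2 R 3, but not 1 R 3.
Only transitive holds.

transitive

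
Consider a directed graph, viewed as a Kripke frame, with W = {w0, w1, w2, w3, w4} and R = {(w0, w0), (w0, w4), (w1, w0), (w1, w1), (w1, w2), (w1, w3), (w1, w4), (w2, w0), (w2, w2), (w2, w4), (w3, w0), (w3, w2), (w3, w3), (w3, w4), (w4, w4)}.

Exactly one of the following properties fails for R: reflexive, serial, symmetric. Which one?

Reflexive: yes — every world is R-related to itself.
Serial: yes — every world has a successor (e.g. w0 R w0).
Symmetric: no — w0 R w4 but not w4 R w0.
Only symmetric fails.

symmetric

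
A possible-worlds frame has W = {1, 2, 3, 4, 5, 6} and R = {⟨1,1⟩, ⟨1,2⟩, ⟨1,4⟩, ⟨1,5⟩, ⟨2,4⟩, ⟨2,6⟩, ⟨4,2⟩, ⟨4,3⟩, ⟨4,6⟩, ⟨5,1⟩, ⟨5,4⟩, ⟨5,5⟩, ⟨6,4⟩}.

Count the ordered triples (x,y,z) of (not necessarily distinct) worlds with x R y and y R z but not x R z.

Enumerating: (1,2,6), (1,4,3), (1,4,6), (2,4,2), (2,4,3), (4,2,4), (4,6,4), (5,1,2), (5,4,2), (5,4,3), (5,4,6), (6,4,2), (6,4,3), (6,4,6).

14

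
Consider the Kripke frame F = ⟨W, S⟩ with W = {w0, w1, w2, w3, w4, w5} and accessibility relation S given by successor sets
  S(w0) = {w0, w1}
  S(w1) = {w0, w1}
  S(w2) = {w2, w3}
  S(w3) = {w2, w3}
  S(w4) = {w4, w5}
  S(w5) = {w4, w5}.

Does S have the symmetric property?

Symmetric: yes — every pair in S has its reverse in S.

Yes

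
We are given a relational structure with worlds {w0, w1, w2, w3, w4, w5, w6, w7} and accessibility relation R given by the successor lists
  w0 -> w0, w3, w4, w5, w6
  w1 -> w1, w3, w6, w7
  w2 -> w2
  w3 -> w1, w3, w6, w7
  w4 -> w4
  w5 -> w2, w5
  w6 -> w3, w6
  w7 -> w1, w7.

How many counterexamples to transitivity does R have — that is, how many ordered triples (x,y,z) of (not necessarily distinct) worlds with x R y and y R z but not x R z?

7

Enumerating: (w0,w3,w1), (w0,w3,w7), (w0,w5,w2), (w6,w3,w1), (w6,w3,w7), (w7,w1,w3), (w7,w1,w6).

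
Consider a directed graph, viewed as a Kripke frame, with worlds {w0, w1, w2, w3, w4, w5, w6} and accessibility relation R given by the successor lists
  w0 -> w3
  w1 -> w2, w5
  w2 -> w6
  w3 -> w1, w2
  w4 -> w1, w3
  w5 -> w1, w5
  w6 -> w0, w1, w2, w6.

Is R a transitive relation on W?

Transitive: no — w0 R w3 and w3 R w1, but not w0 R w1.

No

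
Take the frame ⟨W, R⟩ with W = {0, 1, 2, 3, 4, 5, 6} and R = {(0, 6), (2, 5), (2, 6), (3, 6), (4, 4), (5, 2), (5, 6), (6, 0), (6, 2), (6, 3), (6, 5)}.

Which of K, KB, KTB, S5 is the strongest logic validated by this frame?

Symmetric (axiom B): yes — every pair in R has its reverse in R.
Reflexive (axiom T): no — 0 is not related to itself.
Euclidean (axiom 5): no — 6 R 0 and 6 R 2, but not 0 R 2.
So F validates K, KB; KTB would additionally require R to be reflexive. The strongest is KB.

KB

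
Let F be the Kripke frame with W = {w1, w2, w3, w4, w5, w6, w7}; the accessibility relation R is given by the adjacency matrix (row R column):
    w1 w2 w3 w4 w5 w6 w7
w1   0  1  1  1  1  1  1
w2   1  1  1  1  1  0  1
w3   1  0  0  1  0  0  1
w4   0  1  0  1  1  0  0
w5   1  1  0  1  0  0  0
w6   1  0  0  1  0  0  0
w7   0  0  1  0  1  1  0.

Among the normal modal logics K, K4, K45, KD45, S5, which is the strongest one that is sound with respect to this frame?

K

Transitive (axiom 4): no — w2 R w1 and w1 R w6, but not w2 R w6.
Euclidean (axiom 5): no — w1 R w2 and w1 R w6, but not w2 R w6.
Serial (axiom D): yes — every world has a successor (e.g. w1 R w2).
Reflexive (axiom T): no — w1 is not related to itself.
So F validates K; K4 would additionally require R to be transitive. The strongest is K.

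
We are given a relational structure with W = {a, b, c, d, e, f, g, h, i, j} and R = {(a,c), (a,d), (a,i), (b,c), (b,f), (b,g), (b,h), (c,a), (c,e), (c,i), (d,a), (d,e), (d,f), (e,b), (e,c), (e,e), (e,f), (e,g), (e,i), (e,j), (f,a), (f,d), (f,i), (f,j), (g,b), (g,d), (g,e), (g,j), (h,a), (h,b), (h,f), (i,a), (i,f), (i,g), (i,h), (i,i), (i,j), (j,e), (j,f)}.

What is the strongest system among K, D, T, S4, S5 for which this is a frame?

Serial (axiom D): yes — every world has a successor (e.g. a R c).
Reflexive (axiom T): no — a is not related to itself.
Transitive (axiom 4): no — a R c and c R e, but not a R e.
Euclidean (axiom 5): no — a R c and a R d, but not c R d.
So F validates K, D; T would additionally require R to be reflexive. The strongest is D.

D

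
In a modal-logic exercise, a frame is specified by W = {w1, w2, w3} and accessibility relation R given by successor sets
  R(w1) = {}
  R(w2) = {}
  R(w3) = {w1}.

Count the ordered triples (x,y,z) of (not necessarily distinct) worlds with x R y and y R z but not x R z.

R is transitive; there are no such tuples.

0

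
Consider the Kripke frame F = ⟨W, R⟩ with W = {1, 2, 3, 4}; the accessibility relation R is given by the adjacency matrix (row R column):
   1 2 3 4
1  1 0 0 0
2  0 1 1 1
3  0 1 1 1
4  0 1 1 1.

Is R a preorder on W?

Yes

Reflexive: yes — every world is R-related to itself.
Transitive: yes — every two-step R-path is closed by a direct edge.
So R is a preorder.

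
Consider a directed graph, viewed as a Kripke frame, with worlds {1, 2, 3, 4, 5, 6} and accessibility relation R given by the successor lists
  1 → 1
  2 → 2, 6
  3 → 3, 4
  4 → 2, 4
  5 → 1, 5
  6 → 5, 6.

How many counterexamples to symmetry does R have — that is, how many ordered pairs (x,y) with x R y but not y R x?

5

Enumerating: (2,6), (3,4), (4,2), (5,1), (6,5).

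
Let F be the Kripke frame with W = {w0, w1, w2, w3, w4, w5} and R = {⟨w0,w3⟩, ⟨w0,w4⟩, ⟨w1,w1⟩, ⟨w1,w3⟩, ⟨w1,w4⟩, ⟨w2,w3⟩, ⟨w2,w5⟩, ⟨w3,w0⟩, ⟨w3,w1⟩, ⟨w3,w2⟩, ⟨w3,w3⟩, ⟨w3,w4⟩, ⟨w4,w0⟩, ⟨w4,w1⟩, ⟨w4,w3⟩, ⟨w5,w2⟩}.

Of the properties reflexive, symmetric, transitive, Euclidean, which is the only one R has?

symmetric

Reflexive: no — w0 is not related to itself.
Symmetric: yes — every pair in R has its reverse in R.
Transitive: no — w0 R w3 and w3 R w1, but not w0 R w1.
Euclidean: no — w2 R w3 and w2 R w5, but not w3 R w5.
Only symmetric holds.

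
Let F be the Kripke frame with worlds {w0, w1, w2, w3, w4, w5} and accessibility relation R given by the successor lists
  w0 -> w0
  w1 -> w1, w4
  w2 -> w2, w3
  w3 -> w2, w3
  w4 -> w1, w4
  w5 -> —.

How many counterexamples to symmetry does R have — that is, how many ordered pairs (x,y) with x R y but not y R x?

R is symmetric; there are no such tuples.

0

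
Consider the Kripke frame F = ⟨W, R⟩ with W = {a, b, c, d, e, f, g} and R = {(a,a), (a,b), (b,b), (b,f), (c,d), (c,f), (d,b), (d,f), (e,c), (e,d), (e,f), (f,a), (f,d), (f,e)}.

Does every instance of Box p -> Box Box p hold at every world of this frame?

No

The schema 4 characterises exactly the transitive frames.
Transitive: no — a R b and b R f, but not a R f.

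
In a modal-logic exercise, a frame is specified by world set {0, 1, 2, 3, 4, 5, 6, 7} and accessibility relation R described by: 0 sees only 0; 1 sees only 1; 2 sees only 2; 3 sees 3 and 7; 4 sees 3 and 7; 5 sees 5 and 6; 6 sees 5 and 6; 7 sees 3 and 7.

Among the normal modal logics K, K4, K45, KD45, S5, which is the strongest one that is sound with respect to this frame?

KD45

Transitive (axiom 4): yes — every two-step R-path is closed by a direct edge.
Euclidean (axiom 5): yes — any two successors of a common world are R-related.
Serial (axiom D): yes — every world has a successor (e.g. 0 R 0).
Reflexive (axiom T): no — 4 is not related to itself.
So F validates K, K4, K45, KD45; S5 would additionally require R to be reflexive. The strongest is KD45.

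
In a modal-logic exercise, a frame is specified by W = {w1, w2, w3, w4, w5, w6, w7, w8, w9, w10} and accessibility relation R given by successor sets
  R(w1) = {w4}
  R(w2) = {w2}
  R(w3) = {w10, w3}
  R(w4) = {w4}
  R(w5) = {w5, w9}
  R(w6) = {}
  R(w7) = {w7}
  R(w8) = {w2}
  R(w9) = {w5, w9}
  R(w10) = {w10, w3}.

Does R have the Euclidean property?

Euclidean: yes — any two successors of a common world are R-related.

Yes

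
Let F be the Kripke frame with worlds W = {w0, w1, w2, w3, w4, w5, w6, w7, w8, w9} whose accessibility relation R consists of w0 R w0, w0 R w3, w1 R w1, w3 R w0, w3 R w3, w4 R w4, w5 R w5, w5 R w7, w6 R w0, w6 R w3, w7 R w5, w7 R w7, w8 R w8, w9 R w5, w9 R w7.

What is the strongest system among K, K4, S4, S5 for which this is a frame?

Transitive (axiom 4): yes — every two-step R-path is closed by a direct edge.
Reflexive (axiom T): no — w2 is not related to itself.
Euclidean (axiom 5): yes — any two successors of a common world are R-related.
So F validates K, K4; S4 would additionally require R to be reflexive. The strongest is K4.

K4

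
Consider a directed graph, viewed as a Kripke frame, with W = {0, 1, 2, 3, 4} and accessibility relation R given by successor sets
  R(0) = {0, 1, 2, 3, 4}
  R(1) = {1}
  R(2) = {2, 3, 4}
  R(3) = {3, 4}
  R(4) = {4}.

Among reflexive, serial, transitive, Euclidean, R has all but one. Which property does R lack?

Reflexive: yes — every world is R-related to itself.
Serial: yes — every world has a successor (e.g. 0 R 0).
Transitive: yes — every two-step R-path is closed by a direct edge.
Euclidean: no — 0 R 1 and 0 R 2, but not 1 R 2.
Only Euclidean fails.

Euclidean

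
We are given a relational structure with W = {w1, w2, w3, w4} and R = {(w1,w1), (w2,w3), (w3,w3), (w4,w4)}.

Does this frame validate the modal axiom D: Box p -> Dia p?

Yes

By correspondence theory, D is valid on a frame iff R is serial.
Serial: yes — every world has a successor (e.g. w1 R w1).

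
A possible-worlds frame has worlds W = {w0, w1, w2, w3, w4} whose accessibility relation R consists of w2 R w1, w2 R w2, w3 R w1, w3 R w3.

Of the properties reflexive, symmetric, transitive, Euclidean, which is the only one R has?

Reflexive: no — w0 is not related to itself.
Symmetric: no — w2 R w1 but not w1 R w2.
Transitive: yes — every two-step R-path is closed by a direct edge.
Euclidean: no — w2 R w1 and w2 R w1, but not w1 R w1.
Only transitive holds.

transitive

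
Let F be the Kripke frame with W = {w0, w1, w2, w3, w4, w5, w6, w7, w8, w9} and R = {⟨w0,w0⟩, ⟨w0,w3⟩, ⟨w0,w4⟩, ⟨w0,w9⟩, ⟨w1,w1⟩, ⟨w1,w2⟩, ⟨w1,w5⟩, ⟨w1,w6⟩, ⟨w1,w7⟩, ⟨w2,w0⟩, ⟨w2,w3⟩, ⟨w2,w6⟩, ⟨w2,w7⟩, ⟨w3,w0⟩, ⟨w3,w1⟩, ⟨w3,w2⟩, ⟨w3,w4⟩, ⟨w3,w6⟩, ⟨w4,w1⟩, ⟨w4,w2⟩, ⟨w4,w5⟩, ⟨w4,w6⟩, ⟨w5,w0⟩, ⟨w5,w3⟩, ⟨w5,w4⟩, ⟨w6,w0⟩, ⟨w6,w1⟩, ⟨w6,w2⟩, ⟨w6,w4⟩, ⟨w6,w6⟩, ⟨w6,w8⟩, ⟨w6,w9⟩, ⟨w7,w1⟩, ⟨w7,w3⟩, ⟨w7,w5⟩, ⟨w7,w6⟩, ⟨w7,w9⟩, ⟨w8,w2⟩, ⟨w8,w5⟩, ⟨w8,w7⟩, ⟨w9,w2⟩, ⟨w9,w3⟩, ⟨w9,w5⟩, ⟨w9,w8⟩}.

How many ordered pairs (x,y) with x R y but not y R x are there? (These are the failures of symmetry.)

Enumerating: (w0,w4), (w0,w9), (w1,w2), (w1,w5), (w2,w0), (w2,w7), (w3,w1), (w3,w4), (w3,w6), (w4,w1), (w4,w2), (w5,w0), … and 15 more.
Total: 27.

27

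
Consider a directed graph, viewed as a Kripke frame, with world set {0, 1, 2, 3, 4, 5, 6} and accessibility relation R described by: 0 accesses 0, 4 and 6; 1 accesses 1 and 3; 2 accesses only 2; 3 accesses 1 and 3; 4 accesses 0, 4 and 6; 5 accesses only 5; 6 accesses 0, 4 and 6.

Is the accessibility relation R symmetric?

Yes

Symmetric: yes — every pair in R has its reverse in R.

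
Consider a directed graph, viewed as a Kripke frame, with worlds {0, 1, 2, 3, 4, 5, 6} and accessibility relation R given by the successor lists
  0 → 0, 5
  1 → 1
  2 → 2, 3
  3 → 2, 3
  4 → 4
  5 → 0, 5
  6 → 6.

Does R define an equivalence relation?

Reflexive: yes — every world is R-related to itself.
Symmetric: yes — every pair in R has its reverse in R.
Transitive: yes — every two-step R-path is closed by a direct edge.
So R is an equivalence relation.

Yes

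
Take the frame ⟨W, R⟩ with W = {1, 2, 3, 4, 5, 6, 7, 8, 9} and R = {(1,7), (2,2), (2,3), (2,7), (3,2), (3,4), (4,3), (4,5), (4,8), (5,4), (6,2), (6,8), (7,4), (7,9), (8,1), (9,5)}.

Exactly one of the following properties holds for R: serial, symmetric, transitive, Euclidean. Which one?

Serial: yes — every world has a successor (e.g. 1 R 7).
Symmetric: no — 1 R 7 but not 7 R 1.
Transitive: no — 1 R 7 and 7 R 4, but not 1 R 4.
Euclidean: no — 2 R 3 and 2 R 7, but not 3 R 7.
Only serial holds.

serial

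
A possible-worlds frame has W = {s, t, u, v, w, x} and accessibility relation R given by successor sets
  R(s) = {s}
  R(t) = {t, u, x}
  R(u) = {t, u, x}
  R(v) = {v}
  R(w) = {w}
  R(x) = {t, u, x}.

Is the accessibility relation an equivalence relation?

Yes

Reflexive: yes — every world is R-related to itself.
Symmetric: yes — every pair in R has its reverse in R.
Transitive: yes — every two-step R-path is closed by a direct edge.
So R is an equivalence relation.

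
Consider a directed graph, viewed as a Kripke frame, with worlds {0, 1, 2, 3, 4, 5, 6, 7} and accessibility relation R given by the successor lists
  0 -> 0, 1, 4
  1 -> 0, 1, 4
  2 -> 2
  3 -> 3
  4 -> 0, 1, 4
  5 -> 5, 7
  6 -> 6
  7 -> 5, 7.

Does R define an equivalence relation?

Yes

Reflexive: yes — every world is R-related to itself.
Symmetric: yes — every pair in R has its reverse in R.
Transitive: yes — every two-step R-path is closed by a direct edge.
So R is an equivalence relation.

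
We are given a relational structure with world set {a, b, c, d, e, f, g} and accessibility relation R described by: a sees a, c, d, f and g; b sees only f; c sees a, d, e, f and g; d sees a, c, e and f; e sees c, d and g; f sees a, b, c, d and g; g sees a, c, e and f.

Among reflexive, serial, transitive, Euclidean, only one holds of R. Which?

Reflexive: no — b is not related to itself.
Serial: yes — every world has a successor (e.g. a R a).
Transitive: no — a R c and c R e, but not a R e.
Euclidean: no — a R d and a R g, but not d R g.
Only serial holds.

serial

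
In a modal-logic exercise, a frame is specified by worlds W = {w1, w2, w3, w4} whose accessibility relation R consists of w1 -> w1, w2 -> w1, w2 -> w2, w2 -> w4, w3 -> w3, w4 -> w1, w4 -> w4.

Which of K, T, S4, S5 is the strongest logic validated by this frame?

S4

Reflexive (axiom T): yes — every world is R-related to itself.
Transitive (axiom 4): yes — every two-step R-path is closed by a direct edge.
Euclidean (axiom 5): no — w2 R w1 and w2 R w4, but not w1 R w4.
So F validates K, T, S4; S5 would additionally require R to be Euclidean. The strongest is S4.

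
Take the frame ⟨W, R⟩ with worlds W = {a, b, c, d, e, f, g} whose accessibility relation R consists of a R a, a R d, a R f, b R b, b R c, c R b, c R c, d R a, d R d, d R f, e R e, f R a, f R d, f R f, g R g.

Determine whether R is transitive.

Transitive: yes — every two-step R-path is closed by a direct edge.

Yes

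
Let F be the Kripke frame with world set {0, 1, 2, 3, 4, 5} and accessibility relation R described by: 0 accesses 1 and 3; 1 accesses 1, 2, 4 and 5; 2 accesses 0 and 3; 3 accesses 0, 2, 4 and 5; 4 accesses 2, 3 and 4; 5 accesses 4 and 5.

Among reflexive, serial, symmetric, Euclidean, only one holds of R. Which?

serial

Reflexive: no — 0 is not related to itself.
Serial: yes — every world has a successor (e.g. 0 R 1).
Symmetric: no — 0 R 1 but not 1 R 0.
Euclidean: no — 0 R 1 and 0 R 3, but not 1 R 3.
Only serial holds.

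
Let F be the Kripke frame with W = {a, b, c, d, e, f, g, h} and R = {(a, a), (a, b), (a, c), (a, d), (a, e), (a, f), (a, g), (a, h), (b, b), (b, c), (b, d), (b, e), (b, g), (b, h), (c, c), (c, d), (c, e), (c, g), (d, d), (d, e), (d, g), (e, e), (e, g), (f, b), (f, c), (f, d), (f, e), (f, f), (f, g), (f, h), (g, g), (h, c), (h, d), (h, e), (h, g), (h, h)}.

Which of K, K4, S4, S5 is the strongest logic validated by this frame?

Transitive (axiom 4): yes — every two-step R-path is closed by a direct edge.
Reflexive (axiom T): yes — every world is R-related to itself.
Euclidean (axiom 5): no — a R b and a R f, but not b R f.
So F validates K, K4, S4; S5 would additionally require R to be Euclidean. The strongest is S4.

S4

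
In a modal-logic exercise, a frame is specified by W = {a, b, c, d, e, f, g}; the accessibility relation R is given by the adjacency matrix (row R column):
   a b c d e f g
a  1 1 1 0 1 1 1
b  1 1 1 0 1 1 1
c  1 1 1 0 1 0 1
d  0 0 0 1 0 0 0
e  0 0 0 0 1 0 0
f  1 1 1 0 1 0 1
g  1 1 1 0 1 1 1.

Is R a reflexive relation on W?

No

Reflexive: no — f is not related to itself.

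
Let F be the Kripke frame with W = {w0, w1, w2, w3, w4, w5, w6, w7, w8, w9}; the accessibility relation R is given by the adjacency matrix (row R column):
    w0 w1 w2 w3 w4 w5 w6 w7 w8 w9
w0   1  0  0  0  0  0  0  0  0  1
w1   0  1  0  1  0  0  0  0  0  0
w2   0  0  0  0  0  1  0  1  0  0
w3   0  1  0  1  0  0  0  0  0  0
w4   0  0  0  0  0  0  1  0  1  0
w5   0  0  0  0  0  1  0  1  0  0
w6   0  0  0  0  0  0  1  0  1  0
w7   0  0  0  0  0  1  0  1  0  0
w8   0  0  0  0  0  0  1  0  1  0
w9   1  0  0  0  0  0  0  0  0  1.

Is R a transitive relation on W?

Yes

Transitive: yes — every two-step R-path is closed by a direct edge.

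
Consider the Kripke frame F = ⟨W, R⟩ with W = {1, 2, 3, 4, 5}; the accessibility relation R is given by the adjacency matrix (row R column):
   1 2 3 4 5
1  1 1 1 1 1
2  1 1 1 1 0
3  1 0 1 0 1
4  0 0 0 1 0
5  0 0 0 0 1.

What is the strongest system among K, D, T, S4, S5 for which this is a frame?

T

Serial (axiom D): yes — every world has a successor (e.g. 1 R 1).
Reflexive (axiom T): yes — every world is R-related to itself.
Transitive (axiom 4): no — 2 R 1 and 1 R 5, but not 2 R 5.
Euclidean (axiom 5): no — 1 R 2 and 1 R 5, but not 2 R 5.
So F validates K, D, T; S4 would additionally require R to be transitive. The strongest is T.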